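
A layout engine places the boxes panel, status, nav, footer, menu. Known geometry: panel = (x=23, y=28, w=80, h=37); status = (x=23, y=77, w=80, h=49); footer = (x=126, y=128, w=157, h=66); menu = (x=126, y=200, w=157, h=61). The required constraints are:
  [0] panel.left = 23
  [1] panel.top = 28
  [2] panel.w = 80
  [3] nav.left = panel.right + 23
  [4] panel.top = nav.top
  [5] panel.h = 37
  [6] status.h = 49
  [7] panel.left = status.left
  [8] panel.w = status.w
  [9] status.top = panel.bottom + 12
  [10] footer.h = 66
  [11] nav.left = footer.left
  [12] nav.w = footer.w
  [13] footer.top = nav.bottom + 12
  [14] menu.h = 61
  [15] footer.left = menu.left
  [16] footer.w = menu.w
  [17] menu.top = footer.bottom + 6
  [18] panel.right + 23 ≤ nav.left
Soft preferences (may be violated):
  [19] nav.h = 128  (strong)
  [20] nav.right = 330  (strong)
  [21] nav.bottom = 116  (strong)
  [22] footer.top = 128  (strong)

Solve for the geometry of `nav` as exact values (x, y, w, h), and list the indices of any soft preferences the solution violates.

nav = (x=126, y=28, w=157, h=88)
violated soft preferences: 19, 20

1. nav.x = 126  [nav.left = panel.right + 23]
2. nav.y = 28  [panel.top = nav.top]
3. nav.w = 157  [nav.w = footer.w]
4. nav.h = 88  [footer.top = nav.bottom + 12]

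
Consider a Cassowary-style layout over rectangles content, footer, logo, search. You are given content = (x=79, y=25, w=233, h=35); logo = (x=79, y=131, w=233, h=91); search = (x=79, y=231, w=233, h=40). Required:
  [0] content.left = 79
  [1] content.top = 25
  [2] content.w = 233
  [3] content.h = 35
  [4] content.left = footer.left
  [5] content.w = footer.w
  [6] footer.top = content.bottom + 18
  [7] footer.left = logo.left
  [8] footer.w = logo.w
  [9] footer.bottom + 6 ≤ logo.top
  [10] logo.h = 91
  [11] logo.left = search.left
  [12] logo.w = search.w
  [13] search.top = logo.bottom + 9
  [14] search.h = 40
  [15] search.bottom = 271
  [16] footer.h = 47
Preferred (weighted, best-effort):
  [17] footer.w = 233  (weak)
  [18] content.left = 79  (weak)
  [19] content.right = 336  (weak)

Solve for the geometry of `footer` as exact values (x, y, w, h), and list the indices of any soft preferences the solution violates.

footer = (x=79, y=78, w=233, h=47)
violated soft preferences: 19

1. footer.x = 79  [content.left = footer.left]
2. footer.w = 233  [content.w = footer.w]
3. footer.y = 78  [footer.top = content.bottom + 18]
4. footer.h = 47  [footer.h = 47]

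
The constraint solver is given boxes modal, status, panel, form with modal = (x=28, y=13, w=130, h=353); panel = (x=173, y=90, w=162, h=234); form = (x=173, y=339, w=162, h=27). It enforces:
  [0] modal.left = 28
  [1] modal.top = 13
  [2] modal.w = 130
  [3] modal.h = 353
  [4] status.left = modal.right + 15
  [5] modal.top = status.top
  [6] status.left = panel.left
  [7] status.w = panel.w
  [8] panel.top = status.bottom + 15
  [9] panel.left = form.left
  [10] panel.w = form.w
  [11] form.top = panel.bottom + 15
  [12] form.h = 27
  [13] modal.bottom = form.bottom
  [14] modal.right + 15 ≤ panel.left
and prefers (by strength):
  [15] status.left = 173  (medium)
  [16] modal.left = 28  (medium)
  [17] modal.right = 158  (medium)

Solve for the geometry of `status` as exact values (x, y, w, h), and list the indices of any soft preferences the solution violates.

1. status.x = 173  [status.left = modal.right + 15]
2. status.y = 13  [modal.top = status.top]
3. status.w = 162  [status.w = panel.w]
4. status.h = 62  [panel.top = status.bottom + 15]

status = (x=173, y=13, w=162, h=62)
violated soft preferences: none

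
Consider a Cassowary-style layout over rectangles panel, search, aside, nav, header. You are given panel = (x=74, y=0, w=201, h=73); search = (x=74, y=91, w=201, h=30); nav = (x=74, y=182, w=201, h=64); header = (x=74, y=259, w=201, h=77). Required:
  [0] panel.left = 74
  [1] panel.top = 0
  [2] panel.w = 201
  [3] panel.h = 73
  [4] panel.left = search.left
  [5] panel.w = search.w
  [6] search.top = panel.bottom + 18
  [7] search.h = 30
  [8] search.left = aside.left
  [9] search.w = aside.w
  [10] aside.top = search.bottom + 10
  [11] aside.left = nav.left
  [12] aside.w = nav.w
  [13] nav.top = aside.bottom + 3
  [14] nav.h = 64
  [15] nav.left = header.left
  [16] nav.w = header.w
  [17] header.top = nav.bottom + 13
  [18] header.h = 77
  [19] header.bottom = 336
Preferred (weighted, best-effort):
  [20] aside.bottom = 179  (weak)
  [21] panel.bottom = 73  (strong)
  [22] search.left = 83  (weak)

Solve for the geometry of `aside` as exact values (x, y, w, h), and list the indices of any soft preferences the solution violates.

aside = (x=74, y=131, w=201, h=48)
violated soft preferences: 22

1. aside.x = 74  [search.left = aside.left]
2. aside.w = 201  [search.w = aside.w]
3. aside.y = 131  [aside.top = search.bottom + 10]
4. aside.h = 48  [nav.top = aside.bottom + 3]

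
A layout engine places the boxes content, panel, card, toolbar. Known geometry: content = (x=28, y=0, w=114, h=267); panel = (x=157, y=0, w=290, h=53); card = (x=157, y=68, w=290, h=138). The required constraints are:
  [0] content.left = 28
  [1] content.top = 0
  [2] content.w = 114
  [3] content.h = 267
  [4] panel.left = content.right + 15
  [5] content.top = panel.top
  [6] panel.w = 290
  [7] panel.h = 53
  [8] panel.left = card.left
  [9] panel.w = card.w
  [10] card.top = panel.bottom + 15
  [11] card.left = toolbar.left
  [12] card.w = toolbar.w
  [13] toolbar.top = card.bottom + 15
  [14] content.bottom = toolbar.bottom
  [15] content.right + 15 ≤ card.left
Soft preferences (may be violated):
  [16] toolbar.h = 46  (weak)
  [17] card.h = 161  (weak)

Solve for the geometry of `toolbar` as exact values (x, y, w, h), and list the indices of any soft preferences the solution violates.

1. toolbar.x = 157  [card.left = toolbar.left]
2. toolbar.w = 290  [card.w = toolbar.w]
3. toolbar.y = 221  [toolbar.top = card.bottom + 15]
4. toolbar.h = 46  [content.bottom = toolbar.bottom]

toolbar = (x=157, y=221, w=290, h=46)
violated soft preferences: 17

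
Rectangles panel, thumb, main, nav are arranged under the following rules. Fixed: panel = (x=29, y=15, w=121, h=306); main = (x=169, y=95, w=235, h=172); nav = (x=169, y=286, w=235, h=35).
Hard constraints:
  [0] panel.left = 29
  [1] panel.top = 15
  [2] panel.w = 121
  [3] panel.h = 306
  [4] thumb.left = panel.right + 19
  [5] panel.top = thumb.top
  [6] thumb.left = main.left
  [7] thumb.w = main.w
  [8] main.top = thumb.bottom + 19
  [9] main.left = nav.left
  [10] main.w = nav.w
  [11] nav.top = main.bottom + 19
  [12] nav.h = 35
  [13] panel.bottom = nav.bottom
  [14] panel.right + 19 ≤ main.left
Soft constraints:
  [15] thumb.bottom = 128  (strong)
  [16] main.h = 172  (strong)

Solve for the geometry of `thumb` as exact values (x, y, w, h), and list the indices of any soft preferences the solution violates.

1. thumb.x = 169  [thumb.left = panel.right + 19]
2. thumb.y = 15  [panel.top = thumb.top]
3. thumb.w = 235  [thumb.w = main.w]
4. thumb.h = 61  [main.top = thumb.bottom + 19]

thumb = (x=169, y=15, w=235, h=61)
violated soft preferences: 15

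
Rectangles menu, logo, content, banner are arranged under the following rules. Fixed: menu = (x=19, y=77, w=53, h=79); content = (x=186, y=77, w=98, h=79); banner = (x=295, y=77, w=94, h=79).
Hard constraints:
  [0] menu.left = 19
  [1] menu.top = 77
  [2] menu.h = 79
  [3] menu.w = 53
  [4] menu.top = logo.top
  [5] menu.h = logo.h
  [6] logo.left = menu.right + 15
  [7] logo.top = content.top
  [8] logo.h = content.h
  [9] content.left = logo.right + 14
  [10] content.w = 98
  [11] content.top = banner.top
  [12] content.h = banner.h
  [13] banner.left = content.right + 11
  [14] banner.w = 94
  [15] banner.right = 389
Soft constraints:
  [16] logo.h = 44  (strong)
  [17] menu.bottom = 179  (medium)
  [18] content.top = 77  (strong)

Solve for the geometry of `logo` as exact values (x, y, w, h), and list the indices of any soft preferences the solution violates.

logo = (x=87, y=77, w=85, h=79)
violated soft preferences: 16, 17

1. logo.y = 77  [menu.top = logo.top]
2. logo.h = 79  [menu.h = logo.h]
3. logo.x = 87  [logo.left = menu.right + 15]
4. logo.w = 85  [content.left = logo.right + 14]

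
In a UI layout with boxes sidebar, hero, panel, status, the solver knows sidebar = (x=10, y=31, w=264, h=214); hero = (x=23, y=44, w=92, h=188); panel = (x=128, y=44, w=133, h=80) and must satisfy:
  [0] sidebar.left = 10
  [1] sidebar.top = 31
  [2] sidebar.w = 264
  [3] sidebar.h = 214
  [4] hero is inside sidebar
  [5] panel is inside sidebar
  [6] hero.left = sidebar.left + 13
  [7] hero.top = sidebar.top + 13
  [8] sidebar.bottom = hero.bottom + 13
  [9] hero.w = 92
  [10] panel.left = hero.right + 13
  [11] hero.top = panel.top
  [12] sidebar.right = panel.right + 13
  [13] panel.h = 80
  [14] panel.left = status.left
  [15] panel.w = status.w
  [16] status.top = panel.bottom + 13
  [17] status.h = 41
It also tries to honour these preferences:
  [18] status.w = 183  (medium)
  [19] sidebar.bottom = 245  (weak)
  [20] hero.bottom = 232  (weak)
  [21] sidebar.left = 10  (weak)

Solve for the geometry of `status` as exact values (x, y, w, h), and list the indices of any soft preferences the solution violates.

status = (x=128, y=137, w=133, h=41)
violated soft preferences: 18

1. status.x = 128  [panel.left = status.left]
2. status.w = 133  [panel.w = status.w]
3. status.y = 137  [status.top = panel.bottom + 13]
4. status.h = 41  [status.h = 41]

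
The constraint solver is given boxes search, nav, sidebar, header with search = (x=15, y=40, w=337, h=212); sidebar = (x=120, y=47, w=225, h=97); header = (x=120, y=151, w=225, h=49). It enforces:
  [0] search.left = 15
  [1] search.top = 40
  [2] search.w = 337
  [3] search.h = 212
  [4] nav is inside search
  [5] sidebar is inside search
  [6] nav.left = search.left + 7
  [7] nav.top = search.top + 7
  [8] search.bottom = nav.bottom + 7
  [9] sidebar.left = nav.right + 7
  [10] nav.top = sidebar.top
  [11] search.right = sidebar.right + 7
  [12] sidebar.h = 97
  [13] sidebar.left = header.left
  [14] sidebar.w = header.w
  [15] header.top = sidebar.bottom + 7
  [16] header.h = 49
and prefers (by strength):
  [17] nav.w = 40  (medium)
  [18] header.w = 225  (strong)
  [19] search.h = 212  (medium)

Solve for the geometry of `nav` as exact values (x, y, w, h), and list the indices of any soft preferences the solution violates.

1. nav.x = 22  [nav.left = search.left + 7]
2. nav.y = 47  [nav.top = search.top + 7]
3. nav.h = 198  [search.bottom = nav.bottom + 7]
4. nav.w = 91  [sidebar.left = nav.right + 7]

nav = (x=22, y=47, w=91, h=198)
violated soft preferences: 17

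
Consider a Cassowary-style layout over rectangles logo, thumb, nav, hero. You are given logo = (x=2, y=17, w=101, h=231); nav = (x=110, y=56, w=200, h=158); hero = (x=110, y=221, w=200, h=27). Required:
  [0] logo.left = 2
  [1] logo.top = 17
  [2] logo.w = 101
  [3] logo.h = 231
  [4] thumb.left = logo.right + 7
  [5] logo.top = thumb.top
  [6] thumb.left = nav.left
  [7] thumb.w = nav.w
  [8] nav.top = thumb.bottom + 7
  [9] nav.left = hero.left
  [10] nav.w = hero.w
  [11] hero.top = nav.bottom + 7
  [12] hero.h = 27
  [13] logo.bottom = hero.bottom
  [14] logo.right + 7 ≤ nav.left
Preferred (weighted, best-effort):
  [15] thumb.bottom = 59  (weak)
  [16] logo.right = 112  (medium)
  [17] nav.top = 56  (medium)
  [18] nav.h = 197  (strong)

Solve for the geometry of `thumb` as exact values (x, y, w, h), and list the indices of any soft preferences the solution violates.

1. thumb.x = 110  [thumb.left = logo.right + 7]
2. thumb.y = 17  [logo.top = thumb.top]
3. thumb.w = 200  [thumb.w = nav.w]
4. thumb.h = 32  [nav.top = thumb.bottom + 7]

thumb = (x=110, y=17, w=200, h=32)
violated soft preferences: 15, 16, 18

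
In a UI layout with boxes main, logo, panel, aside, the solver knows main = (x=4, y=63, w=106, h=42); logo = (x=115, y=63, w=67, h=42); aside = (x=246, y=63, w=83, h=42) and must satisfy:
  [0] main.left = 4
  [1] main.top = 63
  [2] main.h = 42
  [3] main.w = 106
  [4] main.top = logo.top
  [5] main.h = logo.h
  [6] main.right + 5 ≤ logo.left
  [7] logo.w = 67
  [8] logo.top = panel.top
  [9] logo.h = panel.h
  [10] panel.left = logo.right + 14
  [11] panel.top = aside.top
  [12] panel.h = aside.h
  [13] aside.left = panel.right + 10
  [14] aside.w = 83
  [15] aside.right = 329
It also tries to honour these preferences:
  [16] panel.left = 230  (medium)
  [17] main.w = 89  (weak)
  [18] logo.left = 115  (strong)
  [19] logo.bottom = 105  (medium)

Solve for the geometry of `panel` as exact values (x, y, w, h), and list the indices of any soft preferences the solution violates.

panel = (x=196, y=63, w=40, h=42)
violated soft preferences: 16, 17

1. panel.y = 63  [logo.top = panel.top]
2. panel.h = 42  [logo.h = panel.h]
3. panel.x = 196  [panel.left = logo.right + 14]
4. panel.w = 40  [aside.left = panel.right + 10]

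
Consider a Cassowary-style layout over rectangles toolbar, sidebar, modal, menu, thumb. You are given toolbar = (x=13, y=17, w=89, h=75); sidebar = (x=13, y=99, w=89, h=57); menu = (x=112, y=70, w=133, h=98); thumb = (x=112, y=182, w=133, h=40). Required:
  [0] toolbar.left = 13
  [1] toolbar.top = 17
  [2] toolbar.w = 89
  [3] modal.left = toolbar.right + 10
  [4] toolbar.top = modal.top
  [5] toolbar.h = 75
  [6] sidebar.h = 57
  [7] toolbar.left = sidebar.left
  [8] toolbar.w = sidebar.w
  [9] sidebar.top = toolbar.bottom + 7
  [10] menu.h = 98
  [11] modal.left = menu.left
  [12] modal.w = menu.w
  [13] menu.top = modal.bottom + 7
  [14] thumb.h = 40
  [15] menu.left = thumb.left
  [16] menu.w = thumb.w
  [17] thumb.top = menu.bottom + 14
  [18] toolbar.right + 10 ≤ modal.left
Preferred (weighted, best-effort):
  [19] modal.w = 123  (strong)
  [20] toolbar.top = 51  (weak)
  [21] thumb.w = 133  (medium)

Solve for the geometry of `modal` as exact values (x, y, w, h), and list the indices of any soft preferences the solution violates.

1. modal.x = 112  [modal.left = toolbar.right + 10]
2. modal.y = 17  [toolbar.top = modal.top]
3. modal.w = 133  [modal.w = menu.w]
4. modal.h = 46  [menu.top = modal.bottom + 7]

modal = (x=112, y=17, w=133, h=46)
violated soft preferences: 19, 20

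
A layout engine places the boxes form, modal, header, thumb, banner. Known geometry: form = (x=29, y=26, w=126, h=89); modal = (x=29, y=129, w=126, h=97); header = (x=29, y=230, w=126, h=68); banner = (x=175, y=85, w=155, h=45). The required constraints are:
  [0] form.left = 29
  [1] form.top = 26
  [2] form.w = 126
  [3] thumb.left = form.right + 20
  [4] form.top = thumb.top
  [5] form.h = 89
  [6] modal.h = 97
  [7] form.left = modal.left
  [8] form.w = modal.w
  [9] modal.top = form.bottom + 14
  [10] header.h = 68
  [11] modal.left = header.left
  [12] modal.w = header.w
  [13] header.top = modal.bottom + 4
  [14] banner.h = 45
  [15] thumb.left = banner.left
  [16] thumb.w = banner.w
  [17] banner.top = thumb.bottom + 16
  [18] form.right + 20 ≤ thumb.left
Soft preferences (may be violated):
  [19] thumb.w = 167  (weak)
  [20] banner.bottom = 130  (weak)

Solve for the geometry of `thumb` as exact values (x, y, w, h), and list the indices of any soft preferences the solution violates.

1. thumb.x = 175  [thumb.left = form.right + 20]
2. thumb.y = 26  [form.top = thumb.top]
3. thumb.w = 155  [thumb.w = banner.w]
4. thumb.h = 43  [banner.top = thumb.bottom + 16]

thumb = (x=175, y=26, w=155, h=43)
violated soft preferences: 19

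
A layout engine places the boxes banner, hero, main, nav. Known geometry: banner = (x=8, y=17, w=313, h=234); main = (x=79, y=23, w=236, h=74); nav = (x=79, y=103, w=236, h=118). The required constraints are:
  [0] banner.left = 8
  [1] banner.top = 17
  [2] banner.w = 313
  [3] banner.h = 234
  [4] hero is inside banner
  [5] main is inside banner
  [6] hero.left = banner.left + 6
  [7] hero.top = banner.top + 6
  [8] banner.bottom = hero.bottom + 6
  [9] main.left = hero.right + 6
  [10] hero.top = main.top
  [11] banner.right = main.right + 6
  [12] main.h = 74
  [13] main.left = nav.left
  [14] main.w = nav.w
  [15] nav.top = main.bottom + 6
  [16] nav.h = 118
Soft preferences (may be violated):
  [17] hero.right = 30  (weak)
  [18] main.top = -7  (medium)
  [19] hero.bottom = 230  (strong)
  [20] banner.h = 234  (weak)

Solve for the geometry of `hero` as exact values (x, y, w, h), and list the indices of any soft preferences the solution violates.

1. hero.x = 14  [hero.left = banner.left + 6]
2. hero.y = 23  [hero.top = banner.top + 6]
3. hero.h = 222  [banner.bottom = hero.bottom + 6]
4. hero.w = 59  [main.left = hero.right + 6]

hero = (x=14, y=23, w=59, h=222)
violated soft preferences: 17, 18, 19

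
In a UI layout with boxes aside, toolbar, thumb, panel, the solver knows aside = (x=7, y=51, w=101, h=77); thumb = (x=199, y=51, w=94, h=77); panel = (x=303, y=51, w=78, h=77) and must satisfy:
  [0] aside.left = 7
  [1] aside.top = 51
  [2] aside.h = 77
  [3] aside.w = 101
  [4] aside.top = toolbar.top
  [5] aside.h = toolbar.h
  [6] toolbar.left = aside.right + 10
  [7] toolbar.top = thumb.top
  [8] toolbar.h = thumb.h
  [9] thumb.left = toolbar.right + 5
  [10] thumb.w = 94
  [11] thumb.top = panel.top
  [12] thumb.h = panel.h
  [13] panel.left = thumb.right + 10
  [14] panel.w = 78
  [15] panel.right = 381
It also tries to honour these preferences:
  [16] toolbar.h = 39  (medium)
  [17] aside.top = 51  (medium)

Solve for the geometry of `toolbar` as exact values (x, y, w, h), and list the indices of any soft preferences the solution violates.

1. toolbar.y = 51  [aside.top = toolbar.top]
2. toolbar.h = 77  [aside.h = toolbar.h]
3. toolbar.x = 118  [toolbar.left = aside.right + 10]
4. toolbar.w = 76  [thumb.left = toolbar.right + 5]

toolbar = (x=118, y=51, w=76, h=77)
violated soft preferences: 16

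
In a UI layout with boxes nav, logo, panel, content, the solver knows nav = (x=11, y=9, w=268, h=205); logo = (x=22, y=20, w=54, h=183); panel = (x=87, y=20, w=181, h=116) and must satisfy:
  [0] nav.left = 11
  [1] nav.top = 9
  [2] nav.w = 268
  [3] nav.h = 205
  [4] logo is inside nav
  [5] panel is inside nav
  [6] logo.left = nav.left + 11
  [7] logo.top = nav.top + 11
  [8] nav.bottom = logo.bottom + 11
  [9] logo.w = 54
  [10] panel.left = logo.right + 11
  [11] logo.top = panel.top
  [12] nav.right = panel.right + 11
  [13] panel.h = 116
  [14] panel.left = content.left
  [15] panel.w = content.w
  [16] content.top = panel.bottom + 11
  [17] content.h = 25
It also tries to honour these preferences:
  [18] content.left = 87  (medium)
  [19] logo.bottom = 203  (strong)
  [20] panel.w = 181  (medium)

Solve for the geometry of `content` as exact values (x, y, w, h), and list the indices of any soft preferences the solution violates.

1. content.x = 87  [panel.left = content.left]
2. content.w = 181  [panel.w = content.w]
3. content.y = 147  [content.top = panel.bottom + 11]
4. content.h = 25  [content.h = 25]

content = (x=87, y=147, w=181, h=25)
violated soft preferences: none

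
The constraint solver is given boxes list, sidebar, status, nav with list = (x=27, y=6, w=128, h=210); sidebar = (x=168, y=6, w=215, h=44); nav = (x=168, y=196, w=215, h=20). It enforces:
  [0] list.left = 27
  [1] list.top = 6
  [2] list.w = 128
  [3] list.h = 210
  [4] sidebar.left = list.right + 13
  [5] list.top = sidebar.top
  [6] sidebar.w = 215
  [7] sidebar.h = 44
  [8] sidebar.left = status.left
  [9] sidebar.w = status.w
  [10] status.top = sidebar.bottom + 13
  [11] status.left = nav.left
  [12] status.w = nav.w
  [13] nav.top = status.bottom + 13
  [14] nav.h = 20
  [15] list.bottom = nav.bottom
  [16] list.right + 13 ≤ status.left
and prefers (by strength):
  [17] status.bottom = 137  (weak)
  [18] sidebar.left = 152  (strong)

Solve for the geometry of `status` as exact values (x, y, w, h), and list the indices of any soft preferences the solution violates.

status = (x=168, y=63, w=215, h=120)
violated soft preferences: 17, 18

1. status.x = 168  [sidebar.left = status.left]
2. status.w = 215  [sidebar.w = status.w]
3. status.y = 63  [status.top = sidebar.bottom + 13]
4. status.h = 120  [nav.top = status.bottom + 13]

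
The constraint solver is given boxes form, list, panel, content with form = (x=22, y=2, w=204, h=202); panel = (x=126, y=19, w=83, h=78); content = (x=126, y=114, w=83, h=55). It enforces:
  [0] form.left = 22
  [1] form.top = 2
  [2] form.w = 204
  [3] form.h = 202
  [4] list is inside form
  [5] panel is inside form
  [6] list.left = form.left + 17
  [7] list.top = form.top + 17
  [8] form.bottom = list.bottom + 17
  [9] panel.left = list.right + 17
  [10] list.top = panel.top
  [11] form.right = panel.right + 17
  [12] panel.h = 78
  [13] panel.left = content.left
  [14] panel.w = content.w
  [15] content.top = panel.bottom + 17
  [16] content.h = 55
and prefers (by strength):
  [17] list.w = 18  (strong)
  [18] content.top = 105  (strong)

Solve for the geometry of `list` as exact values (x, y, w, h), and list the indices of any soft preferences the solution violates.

list = (x=39, y=19, w=70, h=168)
violated soft preferences: 17, 18

1. list.x = 39  [list.left = form.left + 17]
2. list.y = 19  [list.top = form.top + 17]
3. list.h = 168  [form.bottom = list.bottom + 17]
4. list.w = 70  [panel.left = list.right + 17]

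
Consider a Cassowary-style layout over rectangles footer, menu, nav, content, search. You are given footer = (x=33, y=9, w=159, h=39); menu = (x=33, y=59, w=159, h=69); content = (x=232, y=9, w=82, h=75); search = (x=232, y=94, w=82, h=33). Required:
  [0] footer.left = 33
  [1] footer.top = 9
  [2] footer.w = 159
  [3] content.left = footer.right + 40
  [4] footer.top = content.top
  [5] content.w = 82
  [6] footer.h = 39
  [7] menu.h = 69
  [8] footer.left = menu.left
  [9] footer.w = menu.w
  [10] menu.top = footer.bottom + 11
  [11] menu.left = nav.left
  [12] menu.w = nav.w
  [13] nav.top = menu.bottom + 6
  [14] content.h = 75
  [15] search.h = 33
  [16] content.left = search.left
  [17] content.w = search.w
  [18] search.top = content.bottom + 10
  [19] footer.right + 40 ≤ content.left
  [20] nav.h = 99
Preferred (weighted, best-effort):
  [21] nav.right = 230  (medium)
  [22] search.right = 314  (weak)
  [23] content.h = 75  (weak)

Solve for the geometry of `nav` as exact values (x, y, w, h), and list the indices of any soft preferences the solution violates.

nav = (x=33, y=134, w=159, h=99)
violated soft preferences: 21

1. nav.x = 33  [menu.left = nav.left]
2. nav.w = 159  [menu.w = nav.w]
3. nav.y = 134  [nav.top = menu.bottom + 6]
4. nav.h = 99  [nav.h = 99]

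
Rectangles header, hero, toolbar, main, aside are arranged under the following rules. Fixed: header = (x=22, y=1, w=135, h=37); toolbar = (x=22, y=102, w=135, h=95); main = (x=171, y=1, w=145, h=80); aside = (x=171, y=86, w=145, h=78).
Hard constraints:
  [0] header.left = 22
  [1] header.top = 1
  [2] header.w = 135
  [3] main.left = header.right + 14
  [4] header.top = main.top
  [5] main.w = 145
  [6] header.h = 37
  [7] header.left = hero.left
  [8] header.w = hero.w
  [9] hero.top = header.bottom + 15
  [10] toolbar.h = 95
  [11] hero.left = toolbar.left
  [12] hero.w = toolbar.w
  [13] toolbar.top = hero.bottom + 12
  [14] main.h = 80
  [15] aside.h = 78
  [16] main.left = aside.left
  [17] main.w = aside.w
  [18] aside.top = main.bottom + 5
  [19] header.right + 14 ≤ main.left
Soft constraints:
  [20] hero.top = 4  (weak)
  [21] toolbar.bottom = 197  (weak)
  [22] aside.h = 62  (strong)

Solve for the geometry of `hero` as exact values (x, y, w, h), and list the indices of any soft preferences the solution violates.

1. hero.x = 22  [header.left = hero.left]
2. hero.w = 135  [header.w = hero.w]
3. hero.y = 53  [hero.top = header.bottom + 15]
4. hero.h = 37  [toolbar.top = hero.bottom + 12]

hero = (x=22, y=53, w=135, h=37)
violated soft preferences: 20, 22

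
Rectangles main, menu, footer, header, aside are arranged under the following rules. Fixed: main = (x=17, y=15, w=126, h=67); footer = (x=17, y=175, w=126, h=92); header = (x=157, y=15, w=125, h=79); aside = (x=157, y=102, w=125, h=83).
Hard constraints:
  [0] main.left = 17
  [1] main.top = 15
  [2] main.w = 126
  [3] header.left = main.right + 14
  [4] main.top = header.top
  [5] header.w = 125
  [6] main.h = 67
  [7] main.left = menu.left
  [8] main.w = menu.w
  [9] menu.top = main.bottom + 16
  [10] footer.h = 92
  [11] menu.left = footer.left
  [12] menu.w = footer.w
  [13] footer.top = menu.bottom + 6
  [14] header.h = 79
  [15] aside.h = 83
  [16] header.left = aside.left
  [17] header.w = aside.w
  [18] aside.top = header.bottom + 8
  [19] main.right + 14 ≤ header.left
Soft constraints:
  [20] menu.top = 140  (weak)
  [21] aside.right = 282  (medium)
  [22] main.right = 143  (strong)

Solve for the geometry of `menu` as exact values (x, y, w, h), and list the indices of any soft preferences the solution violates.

1. menu.x = 17  [main.left = menu.left]
2. menu.w = 126  [main.w = menu.w]
3. menu.y = 98  [menu.top = main.bottom + 16]
4. menu.h = 71  [footer.top = menu.bottom + 6]

menu = (x=17, y=98, w=126, h=71)
violated soft preferences: 20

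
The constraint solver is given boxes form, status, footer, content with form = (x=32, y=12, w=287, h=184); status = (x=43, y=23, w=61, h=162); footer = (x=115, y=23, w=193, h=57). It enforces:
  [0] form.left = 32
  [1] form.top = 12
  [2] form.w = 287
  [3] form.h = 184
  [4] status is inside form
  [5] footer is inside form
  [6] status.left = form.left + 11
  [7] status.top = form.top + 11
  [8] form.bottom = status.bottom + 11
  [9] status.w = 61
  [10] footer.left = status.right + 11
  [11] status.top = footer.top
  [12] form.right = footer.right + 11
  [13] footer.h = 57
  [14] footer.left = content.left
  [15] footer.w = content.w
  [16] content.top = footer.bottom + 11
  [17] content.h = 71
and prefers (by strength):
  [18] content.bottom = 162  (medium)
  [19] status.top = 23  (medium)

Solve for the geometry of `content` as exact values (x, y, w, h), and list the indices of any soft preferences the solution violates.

1. content.x = 115  [footer.left = content.left]
2. content.w = 193  [footer.w = content.w]
3. content.y = 91  [content.top = footer.bottom + 11]
4. content.h = 71  [content.h = 71]

content = (x=115, y=91, w=193, h=71)
violated soft preferences: none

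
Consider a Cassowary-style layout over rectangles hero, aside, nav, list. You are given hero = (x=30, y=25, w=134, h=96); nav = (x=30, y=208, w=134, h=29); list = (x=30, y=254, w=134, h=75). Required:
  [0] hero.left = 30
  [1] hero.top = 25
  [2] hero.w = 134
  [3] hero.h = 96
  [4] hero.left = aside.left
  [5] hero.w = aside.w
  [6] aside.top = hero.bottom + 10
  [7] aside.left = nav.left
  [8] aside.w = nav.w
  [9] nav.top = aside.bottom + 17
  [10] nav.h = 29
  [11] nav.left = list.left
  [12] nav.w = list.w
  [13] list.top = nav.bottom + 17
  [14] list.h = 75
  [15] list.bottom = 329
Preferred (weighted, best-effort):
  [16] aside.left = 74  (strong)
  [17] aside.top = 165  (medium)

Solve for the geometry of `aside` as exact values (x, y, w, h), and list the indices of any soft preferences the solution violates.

aside = (x=30, y=131, w=134, h=60)
violated soft preferences: 16, 17

1. aside.x = 30  [hero.left = aside.left]
2. aside.w = 134  [hero.w = aside.w]
3. aside.y = 131  [aside.top = hero.bottom + 10]
4. aside.h = 60  [nav.top = aside.bottom + 17]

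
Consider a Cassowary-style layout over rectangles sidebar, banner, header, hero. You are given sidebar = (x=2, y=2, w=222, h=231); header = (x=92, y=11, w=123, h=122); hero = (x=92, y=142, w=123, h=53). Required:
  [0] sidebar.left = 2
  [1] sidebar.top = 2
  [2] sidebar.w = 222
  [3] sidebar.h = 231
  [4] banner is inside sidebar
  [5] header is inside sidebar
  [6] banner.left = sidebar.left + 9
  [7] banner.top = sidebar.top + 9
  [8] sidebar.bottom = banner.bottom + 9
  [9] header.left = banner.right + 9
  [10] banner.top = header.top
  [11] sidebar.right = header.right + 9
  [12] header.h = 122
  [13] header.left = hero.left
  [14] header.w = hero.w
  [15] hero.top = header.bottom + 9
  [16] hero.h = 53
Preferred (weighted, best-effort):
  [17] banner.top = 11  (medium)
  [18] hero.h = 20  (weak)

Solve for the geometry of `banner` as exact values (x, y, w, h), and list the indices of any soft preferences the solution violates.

banner = (x=11, y=11, w=72, h=213)
violated soft preferences: 18

1. banner.x = 11  [banner.left = sidebar.left + 9]
2. banner.y = 11  [banner.top = sidebar.top + 9]
3. banner.h = 213  [sidebar.bottom = banner.bottom + 9]
4. banner.w = 72  [header.left = banner.right + 9]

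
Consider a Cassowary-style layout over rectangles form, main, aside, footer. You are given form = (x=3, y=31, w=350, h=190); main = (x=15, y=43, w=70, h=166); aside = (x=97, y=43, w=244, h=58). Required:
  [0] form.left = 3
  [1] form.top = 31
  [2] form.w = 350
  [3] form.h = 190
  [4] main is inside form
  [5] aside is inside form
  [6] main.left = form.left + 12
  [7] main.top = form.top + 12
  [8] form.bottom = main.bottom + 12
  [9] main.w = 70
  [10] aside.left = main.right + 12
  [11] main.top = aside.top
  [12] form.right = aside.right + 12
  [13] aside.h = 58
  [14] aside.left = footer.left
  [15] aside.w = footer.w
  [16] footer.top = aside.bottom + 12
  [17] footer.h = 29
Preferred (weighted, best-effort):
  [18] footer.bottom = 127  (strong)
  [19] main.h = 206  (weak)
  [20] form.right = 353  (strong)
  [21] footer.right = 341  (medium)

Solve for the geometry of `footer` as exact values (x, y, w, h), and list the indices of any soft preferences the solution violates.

1. footer.x = 97  [aside.left = footer.left]
2. footer.w = 244  [aside.w = footer.w]
3. footer.y = 113  [footer.top = aside.bottom + 12]
4. footer.h = 29  [footer.h = 29]

footer = (x=97, y=113, w=244, h=29)
violated soft preferences: 18, 19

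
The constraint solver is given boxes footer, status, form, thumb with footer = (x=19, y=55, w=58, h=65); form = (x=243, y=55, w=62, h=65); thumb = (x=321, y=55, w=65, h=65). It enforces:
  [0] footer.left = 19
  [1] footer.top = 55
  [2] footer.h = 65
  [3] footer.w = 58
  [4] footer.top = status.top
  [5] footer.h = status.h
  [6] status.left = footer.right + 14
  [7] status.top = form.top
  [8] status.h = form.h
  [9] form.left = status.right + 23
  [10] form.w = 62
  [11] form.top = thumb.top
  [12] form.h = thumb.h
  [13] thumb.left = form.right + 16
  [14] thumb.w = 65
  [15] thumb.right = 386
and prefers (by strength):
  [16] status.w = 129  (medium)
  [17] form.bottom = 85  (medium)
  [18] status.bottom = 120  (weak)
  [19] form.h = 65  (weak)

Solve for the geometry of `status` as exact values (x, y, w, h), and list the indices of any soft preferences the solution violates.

1. status.y = 55  [footer.top = status.top]
2. status.h = 65  [footer.h = status.h]
3. status.x = 91  [status.left = footer.right + 14]
4. status.w = 129  [form.left = status.right + 23]

status = (x=91, y=55, w=129, h=65)
violated soft preferences: 17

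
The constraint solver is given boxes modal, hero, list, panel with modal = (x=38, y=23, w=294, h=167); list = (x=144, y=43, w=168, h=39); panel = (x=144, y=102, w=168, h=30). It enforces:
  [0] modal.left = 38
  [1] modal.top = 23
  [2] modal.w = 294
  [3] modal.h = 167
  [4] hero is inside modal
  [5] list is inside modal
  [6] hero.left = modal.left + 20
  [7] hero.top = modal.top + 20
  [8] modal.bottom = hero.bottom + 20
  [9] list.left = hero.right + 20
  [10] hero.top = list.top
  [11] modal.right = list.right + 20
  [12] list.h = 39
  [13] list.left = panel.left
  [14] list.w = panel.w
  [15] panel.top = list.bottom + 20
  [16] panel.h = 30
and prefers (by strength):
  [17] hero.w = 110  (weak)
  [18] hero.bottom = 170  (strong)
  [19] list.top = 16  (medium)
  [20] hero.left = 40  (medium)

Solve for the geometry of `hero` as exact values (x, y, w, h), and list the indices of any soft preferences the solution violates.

1. hero.x = 58  [hero.left = modal.left + 20]
2. hero.y = 43  [hero.top = modal.top + 20]
3. hero.h = 127  [modal.bottom = hero.bottom + 20]
4. hero.w = 66  [list.left = hero.right + 20]

hero = (x=58, y=43, w=66, h=127)
violated soft preferences: 17, 19, 20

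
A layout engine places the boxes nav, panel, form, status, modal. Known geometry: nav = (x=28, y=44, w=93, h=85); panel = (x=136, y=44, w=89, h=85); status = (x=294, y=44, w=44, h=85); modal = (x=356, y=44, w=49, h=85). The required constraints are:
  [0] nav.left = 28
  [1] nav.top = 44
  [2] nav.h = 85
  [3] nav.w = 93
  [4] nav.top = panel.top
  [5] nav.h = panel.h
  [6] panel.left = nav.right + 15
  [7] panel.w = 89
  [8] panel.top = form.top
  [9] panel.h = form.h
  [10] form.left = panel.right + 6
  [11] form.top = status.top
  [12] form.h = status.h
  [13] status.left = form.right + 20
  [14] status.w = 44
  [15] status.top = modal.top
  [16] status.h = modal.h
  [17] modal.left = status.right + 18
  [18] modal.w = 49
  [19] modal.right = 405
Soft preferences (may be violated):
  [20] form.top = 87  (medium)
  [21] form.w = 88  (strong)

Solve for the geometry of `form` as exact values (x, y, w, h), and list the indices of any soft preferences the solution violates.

1. form.y = 44  [panel.top = form.top]
2. form.h = 85  [panel.h = form.h]
3. form.x = 231  [form.left = panel.right + 6]
4. form.w = 43  [status.left = form.right + 20]

form = (x=231, y=44, w=43, h=85)
violated soft preferences: 20, 21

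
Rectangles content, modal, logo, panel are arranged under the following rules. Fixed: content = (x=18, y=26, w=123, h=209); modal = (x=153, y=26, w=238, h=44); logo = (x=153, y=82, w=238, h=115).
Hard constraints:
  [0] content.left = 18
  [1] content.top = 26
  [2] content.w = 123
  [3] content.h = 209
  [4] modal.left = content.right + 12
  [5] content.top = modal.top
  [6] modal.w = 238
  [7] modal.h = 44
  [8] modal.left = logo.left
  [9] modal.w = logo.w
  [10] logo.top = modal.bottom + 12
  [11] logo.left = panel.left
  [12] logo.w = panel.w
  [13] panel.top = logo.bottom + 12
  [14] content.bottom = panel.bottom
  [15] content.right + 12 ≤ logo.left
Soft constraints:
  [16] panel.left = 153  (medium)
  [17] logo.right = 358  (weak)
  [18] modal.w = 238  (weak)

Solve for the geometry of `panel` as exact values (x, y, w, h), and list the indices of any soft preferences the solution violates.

1. panel.x = 153  [logo.left = panel.left]
2. panel.w = 238  [logo.w = panel.w]
3. panel.y = 209  [panel.top = logo.bottom + 12]
4. panel.h = 26  [content.bottom = panel.bottom]

panel = (x=153, y=209, w=238, h=26)
violated soft preferences: 17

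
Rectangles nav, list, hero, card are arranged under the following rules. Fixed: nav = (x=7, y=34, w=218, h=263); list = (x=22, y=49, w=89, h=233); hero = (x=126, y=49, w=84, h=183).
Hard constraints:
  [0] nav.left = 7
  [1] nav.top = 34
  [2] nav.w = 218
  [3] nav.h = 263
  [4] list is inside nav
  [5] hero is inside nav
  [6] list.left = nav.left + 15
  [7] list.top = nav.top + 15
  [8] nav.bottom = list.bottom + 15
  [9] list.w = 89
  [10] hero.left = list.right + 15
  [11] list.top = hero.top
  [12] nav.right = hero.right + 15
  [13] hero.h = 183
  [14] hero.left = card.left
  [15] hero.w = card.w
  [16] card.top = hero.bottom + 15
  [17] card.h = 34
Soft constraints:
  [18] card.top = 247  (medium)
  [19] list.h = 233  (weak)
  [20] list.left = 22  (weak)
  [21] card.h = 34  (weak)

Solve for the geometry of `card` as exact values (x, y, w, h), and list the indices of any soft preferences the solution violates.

card = (x=126, y=247, w=84, h=34)
violated soft preferences: none

1. card.x = 126  [hero.left = card.left]
2. card.w = 84  [hero.w = card.w]
3. card.y = 247  [card.top = hero.bottom + 15]
4. card.h = 34  [card.h = 34]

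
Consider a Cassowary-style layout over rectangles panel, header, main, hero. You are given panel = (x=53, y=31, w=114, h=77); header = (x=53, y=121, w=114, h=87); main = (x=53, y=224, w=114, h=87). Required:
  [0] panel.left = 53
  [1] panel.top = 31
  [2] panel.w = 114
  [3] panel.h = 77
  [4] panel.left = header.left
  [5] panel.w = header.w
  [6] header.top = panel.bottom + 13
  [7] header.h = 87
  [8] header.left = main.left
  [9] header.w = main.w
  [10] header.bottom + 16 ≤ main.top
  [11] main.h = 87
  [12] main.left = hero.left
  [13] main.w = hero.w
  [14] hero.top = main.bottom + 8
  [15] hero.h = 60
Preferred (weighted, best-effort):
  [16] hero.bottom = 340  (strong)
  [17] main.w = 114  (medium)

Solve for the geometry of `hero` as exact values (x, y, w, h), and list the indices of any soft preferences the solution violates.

hero = (x=53, y=319, w=114, h=60)
violated soft preferences: 16

1. hero.x = 53  [main.left = hero.left]
2. hero.w = 114  [main.w = hero.w]
3. hero.y = 319  [hero.top = main.bottom + 8]
4. hero.h = 60  [hero.h = 60]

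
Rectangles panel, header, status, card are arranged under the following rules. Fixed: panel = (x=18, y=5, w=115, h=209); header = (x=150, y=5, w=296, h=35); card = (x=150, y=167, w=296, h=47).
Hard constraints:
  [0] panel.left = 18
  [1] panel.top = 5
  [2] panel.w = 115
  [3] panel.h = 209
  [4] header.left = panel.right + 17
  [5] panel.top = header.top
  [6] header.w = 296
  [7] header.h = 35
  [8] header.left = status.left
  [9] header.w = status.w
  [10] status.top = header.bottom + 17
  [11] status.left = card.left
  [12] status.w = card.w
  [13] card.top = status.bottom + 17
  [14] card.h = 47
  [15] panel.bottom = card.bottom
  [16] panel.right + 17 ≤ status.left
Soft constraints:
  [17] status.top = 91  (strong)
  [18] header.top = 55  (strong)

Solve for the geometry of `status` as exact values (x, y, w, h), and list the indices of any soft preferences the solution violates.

1. status.x = 150  [header.left = status.left]
2. status.w = 296  [header.w = status.w]
3. status.y = 57  [status.top = header.bottom + 17]
4. status.h = 93  [card.top = status.bottom + 17]

status = (x=150, y=57, w=296, h=93)
violated soft preferences: 17, 18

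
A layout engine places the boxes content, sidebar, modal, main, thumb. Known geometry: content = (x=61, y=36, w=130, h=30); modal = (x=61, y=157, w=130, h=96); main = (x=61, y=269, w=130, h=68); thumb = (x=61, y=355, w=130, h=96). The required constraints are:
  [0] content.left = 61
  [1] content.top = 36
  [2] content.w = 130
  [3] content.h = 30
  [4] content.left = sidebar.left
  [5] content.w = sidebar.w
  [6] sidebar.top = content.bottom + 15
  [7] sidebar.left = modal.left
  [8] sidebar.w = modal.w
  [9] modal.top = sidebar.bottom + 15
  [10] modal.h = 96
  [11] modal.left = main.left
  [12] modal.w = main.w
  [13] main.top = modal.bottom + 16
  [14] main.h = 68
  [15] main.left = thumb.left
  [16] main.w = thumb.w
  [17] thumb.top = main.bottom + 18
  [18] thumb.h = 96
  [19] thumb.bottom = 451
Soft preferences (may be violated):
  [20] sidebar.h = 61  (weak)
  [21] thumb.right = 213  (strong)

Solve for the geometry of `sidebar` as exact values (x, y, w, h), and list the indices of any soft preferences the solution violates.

1. sidebar.x = 61  [content.left = sidebar.left]
2. sidebar.w = 130  [content.w = sidebar.w]
3. sidebar.y = 81  [sidebar.top = content.bottom + 15]
4. sidebar.h = 61  [modal.top = sidebar.bottom + 15]

sidebar = (x=61, y=81, w=130, h=61)
violated soft preferences: 21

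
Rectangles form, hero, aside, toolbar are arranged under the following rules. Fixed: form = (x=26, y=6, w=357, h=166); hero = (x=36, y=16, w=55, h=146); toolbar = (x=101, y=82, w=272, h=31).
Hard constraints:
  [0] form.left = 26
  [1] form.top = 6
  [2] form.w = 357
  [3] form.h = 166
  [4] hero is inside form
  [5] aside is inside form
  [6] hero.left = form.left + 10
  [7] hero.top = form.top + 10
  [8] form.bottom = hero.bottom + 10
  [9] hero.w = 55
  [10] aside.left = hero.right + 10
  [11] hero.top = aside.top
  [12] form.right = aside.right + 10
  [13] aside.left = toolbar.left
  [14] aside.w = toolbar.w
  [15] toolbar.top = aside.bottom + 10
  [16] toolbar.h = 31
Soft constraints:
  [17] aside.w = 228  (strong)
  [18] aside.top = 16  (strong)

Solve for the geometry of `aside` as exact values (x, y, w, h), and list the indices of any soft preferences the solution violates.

aside = (x=101, y=16, w=272, h=56)
violated soft preferences: 17

1. aside.x = 101  [aside.left = hero.right + 10]
2. aside.y = 16  [hero.top = aside.top]
3. aside.w = 272  [form.right = aside.right + 10]
4. aside.h = 56  [toolbar.top = aside.bottom + 10]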